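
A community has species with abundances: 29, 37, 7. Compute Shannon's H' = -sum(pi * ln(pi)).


Total N = 29 + 37 + 7 = 73
Per-species terms:
  p = 29/73 = 0.397260; ln(p) = -0.923164; p*ln(p) = 0.397260 * (-0.923164) = -0.366736
  p = 37/73 = 0.506849; ln(p) = -0.679542; p*ln(p) = 0.506849 * (-0.679542) = -0.344425
  p = 7/73 = 0.095890; ln(p) = -2.344554; p*ln(p) = 0.095890 * (-2.344554) = -0.224819
sum(p*ln(p)) = (-0.366736) + (-0.344425) + (-0.224819) = -0.935980
H' = -(-0.935980) = 0.935980 ≈ 0.9360

0.9360


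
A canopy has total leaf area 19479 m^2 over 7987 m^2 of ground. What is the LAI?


LAI = 19479 / 7987 = 2.4388 ≈ 2.44

2.44


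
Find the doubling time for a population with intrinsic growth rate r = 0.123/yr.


td = ln(2) / 0.123 = 0.693147 / 0.123 = 5.63534 ≈ 5.6 years

5.6 years


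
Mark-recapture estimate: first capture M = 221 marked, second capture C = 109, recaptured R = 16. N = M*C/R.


N = M * C / R = 221 * 109 / 16 = 24089 / 16 = 1505.56 ≈ 1506

1506 individuals


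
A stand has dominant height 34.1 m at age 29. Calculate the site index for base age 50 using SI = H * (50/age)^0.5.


50/29 = 1.72414
(1.72414)^0.5 = 1.31307
SI = 34.1 * 1.31307 = 44.7757 ≈ 44.8 m

44.8 m


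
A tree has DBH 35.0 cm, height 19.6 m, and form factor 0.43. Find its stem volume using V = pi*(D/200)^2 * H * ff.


(D/200)^2 = (35.0/200)^2 = 0.175^2 = 0.030625
BA = 3.141593 * 0.030625 = 0.0962113 m^2
V = 0.0962113 * 19.6 * 0.43 = 0.810869 ≈ 0.811 m^3

0.811 m^3


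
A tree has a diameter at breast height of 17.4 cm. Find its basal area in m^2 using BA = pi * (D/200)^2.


D/200 = 17.4/200 = 0.087 m
(D/200)^2 = 0.087^2 = 0.007569
BA = 3.141593 * 0.007569 = 0.0237787 ≈ 0.0238 m^2

0.0238 m^2


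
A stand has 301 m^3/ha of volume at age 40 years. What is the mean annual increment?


MAI = 301 / 40 = 7.5250 ≈ 7.53 m^3/ha/yr

7.53 m^3/ha/yr


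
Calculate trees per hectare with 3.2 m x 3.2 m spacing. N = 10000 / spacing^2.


N = 10000 / 3.2^2 = 10000 / 10.24 = 976.563 ≈ 977 trees/ha

977 trees/ha


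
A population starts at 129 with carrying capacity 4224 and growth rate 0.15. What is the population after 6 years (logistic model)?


(K - N0)/N0 = (4224 - 129)/129 = 4095/129 = 31.7442
r*t = 0.15 * 6 = 0.9; exp(-0.9) = 0.406570
31.7442 * 0.406570 = 12.9062
1 + 12.9062 = 13.9062
N = 4224 / 13.9062 = 303.749 ≈ 304

304


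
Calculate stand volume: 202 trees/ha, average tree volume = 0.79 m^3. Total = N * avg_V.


V_stand = 202 * 0.79 = 159.58 ≈ 159.6 m^3/ha

159.6 m^3/ha


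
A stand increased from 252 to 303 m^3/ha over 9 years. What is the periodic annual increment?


PAI = (V2 - V1) / period = (303 - 252) / 9 = 51 / 9 = 5.6667 ≈ 5.67 m^3/ha/yr

5.67 m^3/ha/yr


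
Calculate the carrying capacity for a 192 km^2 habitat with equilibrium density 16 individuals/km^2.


K = 16 * 192 = 3072 individuals

3072 individuals


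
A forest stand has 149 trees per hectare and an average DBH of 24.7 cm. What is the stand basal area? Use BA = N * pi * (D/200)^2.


(D/200)^2 = (24.7/200)^2 = 0.1235^2 = 0.01525225
Individual BA = 3.141593 * 0.01525225 = 0.0479164 m^2
Stand BA = 149 * 0.0479164 = 7.13954 ≈ 7.14 m^2/ha

7.14 m^2/ha


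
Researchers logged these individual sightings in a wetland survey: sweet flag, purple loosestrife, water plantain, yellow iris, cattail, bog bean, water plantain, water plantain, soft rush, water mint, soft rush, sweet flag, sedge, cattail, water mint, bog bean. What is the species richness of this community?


Total individuals logged = 16
Distinct species (count of individuals): sweet flag (2), purple loosestrife (1), water plantain (3), yellow iris (1), cattail (2), bog bean (2), soft rush (2), water mint (2), sedge (1)
Species richness = number of distinct species = 9

9


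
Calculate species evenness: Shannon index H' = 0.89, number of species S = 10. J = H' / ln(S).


ln(10) = 2.30259
J = H' / ln(S) = 0.89 / 2.30259 = 0.386521 ≈ 0.3865

0.3865


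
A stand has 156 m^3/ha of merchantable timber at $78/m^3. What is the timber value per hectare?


Value = 156 * 78 = $12168/ha

$12168/ha


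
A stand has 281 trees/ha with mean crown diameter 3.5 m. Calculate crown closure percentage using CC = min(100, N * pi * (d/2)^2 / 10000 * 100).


(d/2)^2 = (3.5/2)^2 = 1.75^2 = 3.0625
Crown area = 3.141593 * 3.0625 = 9.62113 m^2
N * area / 10000 * 100 = 281 * 9.62113 / 10000 * 100 = 27.0354
CC = min(100, 27.0354) = 27.0354 ≈ 27.0%

27.0%


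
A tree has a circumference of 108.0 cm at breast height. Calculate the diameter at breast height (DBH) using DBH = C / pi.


DBH = C / pi = 108.0 / 3.141593 = 34.3775 ≈ 34.38 cm

34.38 cm


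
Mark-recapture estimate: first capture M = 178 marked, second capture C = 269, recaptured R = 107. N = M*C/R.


N = M * C / R = 178 * 269 / 107 = 47882 / 107 = 447.495 ≈ 447

447 individuals


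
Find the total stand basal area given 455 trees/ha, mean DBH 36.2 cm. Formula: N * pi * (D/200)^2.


(D/200)^2 = (36.2/200)^2 = 0.181^2 = 0.032761
Individual BA = 3.141593 * 0.032761 = 0.102922 m^2
Stand BA = 455 * 0.102922 = 46.8295 ≈ 46.83 m^2/ha

46.83 m^2/ha


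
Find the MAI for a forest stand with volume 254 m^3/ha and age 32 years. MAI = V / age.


MAI = 254 / 32 = 7.9375 ≈ 7.94 m^3/ha/yr

7.94 m^3/ha/yr


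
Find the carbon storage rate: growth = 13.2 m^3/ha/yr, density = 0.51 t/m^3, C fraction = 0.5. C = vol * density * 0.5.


C = 13.2 * 0.51 * 0.5 = 3.366 ≈ 3.37 t C/ha/yr

3.37 t C/ha/yr


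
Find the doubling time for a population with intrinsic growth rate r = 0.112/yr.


td = ln(2) / 0.112 = 0.693147 / 0.112 = 6.18881 ≈ 6.2 years

6.2 years


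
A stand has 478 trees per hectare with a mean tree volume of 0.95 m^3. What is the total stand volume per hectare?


V_stand = 478 * 0.95 = 454.1 m^3/ha

454.1 m^3/ha


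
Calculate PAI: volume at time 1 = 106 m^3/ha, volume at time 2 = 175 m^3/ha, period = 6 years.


PAI = (V2 - V1) / period = (175 - 106) / 6 = 69 / 6 = 11.50 m^3/ha/yr

11.50 m^3/ha/yr


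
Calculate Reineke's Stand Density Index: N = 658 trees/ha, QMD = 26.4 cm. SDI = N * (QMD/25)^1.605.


QMD/25 = 26.4/25 = 1.056
(1.056)^1.605 = exp(1.605 * ln(1.056)) = exp(1.605 * 0.0544882) = exp(0.0874536) = 1.09139
SDI = 658 * 1.09139 = 718.135 ≈ 718

718


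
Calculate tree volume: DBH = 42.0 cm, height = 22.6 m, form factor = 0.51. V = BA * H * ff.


(D/200)^2 = (42.0/200)^2 = 0.21^2 = 0.0441
BA = 3.141593 * 0.0441 = 0.138544 m^2
V = 0.138544 * 22.6 * 0.51 = 1.59686 ≈ 1.597 m^3

1.597 m^3


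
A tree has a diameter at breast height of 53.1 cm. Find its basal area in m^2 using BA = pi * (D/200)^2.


D/200 = 53.1/200 = 0.2655 m
(D/200)^2 = 0.2655^2 = 0.07049025
BA = 3.141593 * 0.07049025 = 0.221452 ≈ 0.2215 m^2

0.2215 m^2


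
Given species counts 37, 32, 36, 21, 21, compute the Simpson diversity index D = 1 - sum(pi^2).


Total N = 37 + 32 + 36 + 21 + 21 = 147
Per-species terms:
  p = 37/147 = 0.251701; p^2 = 0.251701^2 = 0.063353
  p = 32/147 = 0.217687; p^2 = 0.217687^2 = 0.047388
  p = 36/147 = 0.244898; p^2 = 0.244898^2 = 0.059975
  p = 21/147 = 0.142857; p^2 = 0.142857^2 = 0.020408
  p = 21/147 = 0.142857; p^2 = 0.142857^2 = 0.020408
sum(p^2) = 0.063353 + 0.047388 + 0.059975 + 0.020408 + 0.020408 = 0.211532
D = 1 - 0.211532 = 0.788468 ≈ 0.7885

0.7885


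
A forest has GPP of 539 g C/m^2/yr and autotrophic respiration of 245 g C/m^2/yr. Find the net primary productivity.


NPP = GPP - Ra = 539 - 245 = 294 g C/m^2/yr

294 g C/m^2/yr


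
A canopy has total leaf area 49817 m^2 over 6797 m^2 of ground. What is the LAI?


LAI = 49817 / 6797 = 7.3293 ≈ 7.33

7.33


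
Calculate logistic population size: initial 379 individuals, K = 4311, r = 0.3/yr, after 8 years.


(K - N0)/N0 = (4311 - 379)/379 = 3932/379 = 10.3747
r*t = 0.3 * 8 = 2.4; exp(-2.4) = 0.0907180
10.3747 * 0.0907180 = 0.941172
1 + 0.941172 = 1.94117
N = 4311 / 1.94117 = 2220.83 ≈ 2221

2221


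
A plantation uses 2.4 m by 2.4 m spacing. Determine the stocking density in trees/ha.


N = 10000 / 2.4^2 = 10000 / 5.76 = 1736.11 ≈ 1736 trees/ha

1736 trees/ha


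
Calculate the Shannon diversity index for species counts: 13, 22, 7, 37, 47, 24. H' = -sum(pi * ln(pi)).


Total N = 13 + 22 + 7 + 37 + 47 + 24 = 150
Per-species terms:
  p = 13/150 = 0.086667; ln(p) = -2.445682; p*ln(p) = 0.086667 * (-2.445682) = -0.211960
  p = 22/150 = 0.146667; ln(p) = -1.919591; p*ln(p) = 0.146667 * (-1.919591) = -0.281541
  p = 7/150 = 0.046667; ln(p) = -3.064718; p*ln(p) = 0.046667 * (-3.064718) = -0.143021
  p = 37/150 = 0.246667; ln(p) = -1.399716; p*ln(p) = 0.246667 * (-1.399716) = -0.345264
  p = 47/150 = 0.313333; ln(p) = -1.160489; p*ln(p) = 0.313333 * (-1.160489) = -0.363619
  p = 24/150 = 0.160000; ln(p) = -1.832581; p*ln(p) = 0.160000 * (-1.832581) = -0.293213
sum(p*ln(p)) = (-0.211960) + (-0.281541) + (-0.143021) + (-0.345264) + (-0.363619) + (-0.293213) = -1.638618
H' = -(-1.638618) = 1.638618 ≈ 1.6386

1.6386


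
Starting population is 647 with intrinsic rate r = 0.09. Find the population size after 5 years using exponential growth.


r*t = 0.09 * 5 = 0.45
exp(0.45) = 1.56831
N = 647 * 1.56831 = 1014.70 ≈ 1015

1015


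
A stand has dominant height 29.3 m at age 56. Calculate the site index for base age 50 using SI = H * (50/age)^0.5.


50/56 = 0.892857
(0.892857)^0.5 = 0.944911
SI = 29.3 * 0.944911 = 27.6859 ≈ 27.7 m

27.7 m


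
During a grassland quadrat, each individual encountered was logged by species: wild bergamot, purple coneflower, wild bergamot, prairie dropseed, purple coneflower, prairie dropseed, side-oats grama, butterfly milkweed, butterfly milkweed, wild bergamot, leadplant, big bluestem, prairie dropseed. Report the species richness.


Total individuals logged = 13
Distinct species (count of individuals): wild bergamot (3), purple coneflower (2), prairie dropseed (3), side-oats grama (1), butterfly milkweed (2), leadplant (1), big bluestem (1)
Species richness = number of distinct species = 7

7


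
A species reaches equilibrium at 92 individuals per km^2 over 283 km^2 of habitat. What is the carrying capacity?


K = 92 * 283 = 26036 individuals

26036 individuals


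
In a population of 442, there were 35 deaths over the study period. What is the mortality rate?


Mortality rate = 35 / 442 = 0.079186 ≈ 0.0792

0.0792


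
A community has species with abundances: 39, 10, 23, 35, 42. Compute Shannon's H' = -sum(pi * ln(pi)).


Total N = 39 + 10 + 23 + 35 + 42 = 149
Per-species terms:
  p = 39/149 = 0.261745; ln(p) = -1.340385; p*ln(p) = 0.261745 * (-1.340385) = -0.350839
  p = 10/149 = 0.067114; ln(p) = -2.701363; p*ln(p) = 0.067114 * (-2.701363) = -0.181299
  p = 23/149 = 0.154362; ln(p) = -1.868455; p*ln(p) = 0.154362 * (-1.868455) = -0.288418
  p = 35/149 = 0.234899; ln(p) = -1.448600; p*ln(p) = 0.234899 * (-1.448600) = -0.340275
  p = 42/149 = 0.281879; ln(p) = -1.266277; p*ln(p) = 0.281879 * (-1.266277) = -0.356937
sum(p*ln(p)) = (-0.350839) + (-0.181299) + (-0.288418) + (-0.340275) + (-0.356937) = -1.517768
H' = -(-1.517768) = 1.517768 ≈ 1.5178

1.5178


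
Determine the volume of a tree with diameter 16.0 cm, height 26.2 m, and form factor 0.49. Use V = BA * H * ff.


(D/200)^2 = (16.0/200)^2 = 0.08^2 = 0.0064
BA = 3.141593 * 0.0064 = 0.0201062 m^2
V = 0.0201062 * 26.2 * 0.49 = 0.258123 ≈ 0.258 m^3

0.258 m^3


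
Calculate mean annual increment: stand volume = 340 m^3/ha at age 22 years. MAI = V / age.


MAI = 340 / 22 = 15.4545 ≈ 15.45 m^3/ha/yr

15.45 m^3/ha/yr


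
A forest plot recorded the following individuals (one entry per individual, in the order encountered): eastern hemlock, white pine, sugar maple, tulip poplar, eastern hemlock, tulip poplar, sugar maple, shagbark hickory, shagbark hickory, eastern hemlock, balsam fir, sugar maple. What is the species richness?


Total individuals logged = 12
Distinct species (count of individuals): eastern hemlock (3), white pine (1), sugar maple (3), tulip poplar (2), shagbark hickory (2), balsam fir (1)
Species richness = number of distinct species = 6

6


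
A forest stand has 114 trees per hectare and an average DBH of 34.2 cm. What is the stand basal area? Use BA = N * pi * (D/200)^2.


(D/200)^2 = (34.2/200)^2 = 0.171^2 = 0.029241
Individual BA = 3.141593 * 0.029241 = 0.0918633 m^2
Stand BA = 114 * 0.0918633 = 10.4724 ≈ 10.47 m^2/ha

10.47 m^2/ha


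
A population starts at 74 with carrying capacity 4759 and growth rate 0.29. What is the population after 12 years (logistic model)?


(K - N0)/N0 = (4759 - 74)/74 = 4685/74 = 63.3108
r*t = 0.29 * 12 = 3.48; exp(-3.48) = 0.0308074
63.3108 * 0.0308074 = 1.95044
1 + 1.95044 = 2.95044
N = 4759 / 2.95044 = 1612.98 ≈ 1613

1613


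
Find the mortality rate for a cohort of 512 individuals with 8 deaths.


Mortality rate = 8 / 512 = 0.015625 ≈ 0.0156

0.0156


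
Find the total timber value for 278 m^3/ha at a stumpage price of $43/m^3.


Value = 278 * 43 = $11954/ha

$11954/ha


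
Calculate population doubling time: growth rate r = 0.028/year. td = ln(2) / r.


td = ln(2) / 0.028 = 0.693147 / 0.028 = 24.7553 ≈ 24.8 years

24.8 years


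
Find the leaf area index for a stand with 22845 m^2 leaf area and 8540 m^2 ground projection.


LAI = 22845 / 8540 = 2.6751 ≈ 2.68

2.68


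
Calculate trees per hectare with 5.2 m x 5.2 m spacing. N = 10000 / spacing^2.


N = 10000 / 5.2^2 = 10000 / 27.04 = 369.822 ≈ 370 trees/ha

370 trees/ha


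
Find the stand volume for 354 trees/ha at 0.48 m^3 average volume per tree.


V_stand = 354 * 0.48 = 169.92 ≈ 169.9 m^3/ha

169.9 m^3/ha


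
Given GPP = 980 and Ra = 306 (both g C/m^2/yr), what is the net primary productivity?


NPP = GPP - Ra = 980 - 306 = 674 g C/m^2/yr

674 g C/m^2/yr


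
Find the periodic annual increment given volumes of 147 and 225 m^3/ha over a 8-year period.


PAI = (V2 - V1) / period = (225 - 147) / 8 = 78 / 8 = 9.75 m^3/ha/yr

9.75 m^3/ha/yr


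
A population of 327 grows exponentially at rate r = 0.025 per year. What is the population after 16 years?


r*t = 0.025 * 16 = 0.4
exp(0.4) = 1.49182
N = 327 * 1.49182 = 487.825 ≈ 488

488


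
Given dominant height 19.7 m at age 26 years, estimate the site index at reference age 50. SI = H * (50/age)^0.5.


50/26 = 1.92308
(1.92308)^0.5 = 1.38675
SI = 19.7 * 1.38675 = 27.3190 ≈ 27.3 m

27.3 m


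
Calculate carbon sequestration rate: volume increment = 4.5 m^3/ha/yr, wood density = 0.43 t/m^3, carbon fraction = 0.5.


C = 4.5 * 0.43 * 0.5 = 0.9675 ≈ 0.97 t C/ha/yr

0.97 t C/ha/yr


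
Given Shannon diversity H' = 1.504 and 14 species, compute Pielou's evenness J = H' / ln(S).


ln(14) = 2.63906
J = H' / ln(S) = 1.504 / 2.63906 = 0.569900 ≈ 0.5699

0.5699


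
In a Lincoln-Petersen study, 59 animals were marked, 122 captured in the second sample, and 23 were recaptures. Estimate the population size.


N = M * C / R = 59 * 122 / 23 = 7198 / 23 = 312.96 ≈ 313

313 individuals


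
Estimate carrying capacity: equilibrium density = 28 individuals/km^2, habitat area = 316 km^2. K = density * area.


K = 28 * 316 = 8848 individuals

8848 individuals


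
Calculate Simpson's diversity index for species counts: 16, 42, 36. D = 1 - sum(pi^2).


Total N = 16 + 42 + 36 = 94
Per-species terms:
  p = 16/94 = 0.170213; p^2 = 0.170213^2 = 0.028972
  p = 42/94 = 0.446809; p^2 = 0.446809^2 = 0.199638
  p = 36/94 = 0.382979; p^2 = 0.382979^2 = 0.146673
sum(p^2) = 0.028972 + 0.199638 + 0.146673 = 0.375283
D = 1 - 0.375283 = 0.624717 ≈ 0.6247

0.6247


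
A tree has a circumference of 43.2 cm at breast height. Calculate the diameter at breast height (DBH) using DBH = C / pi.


DBH = C / pi = 43.2 / 3.141593 = 13.7510 ≈ 13.75 cm

13.75 cm


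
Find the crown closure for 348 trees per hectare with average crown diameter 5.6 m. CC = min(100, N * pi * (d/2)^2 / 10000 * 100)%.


(d/2)^2 = (5.6/2)^2 = 2.8^2 = 7.84
Crown area = 3.141593 * 7.84 = 24.6301 m^2
N * area / 10000 * 100 = 348 * 24.6301 / 10000 * 100 = 85.7127
CC = min(100, 85.7127) = 85.7127 ≈ 85.7%

85.7%


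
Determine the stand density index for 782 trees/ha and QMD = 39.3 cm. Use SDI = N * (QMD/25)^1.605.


QMD/25 = 39.3/25 = 1.572
(1.572)^1.605 = exp(1.605 * ln(1.572)) = exp(1.605 * 0.452349) = exp(0.726020) = 2.06684
SDI = 782 * 2.06684 = 1616.27 ≈ 1616

1616


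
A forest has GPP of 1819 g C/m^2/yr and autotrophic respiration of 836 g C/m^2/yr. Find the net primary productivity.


NPP = GPP - Ra = 1819 - 836 = 983 g C/m^2/yr

983 g C/m^2/yr


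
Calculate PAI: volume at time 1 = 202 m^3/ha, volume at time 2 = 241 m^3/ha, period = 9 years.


PAI = (V2 - V1) / period = (241 - 202) / 9 = 39 / 9 = 4.3333 ≈ 4.33 m^3/ha/yr

4.33 m^3/ha/yr


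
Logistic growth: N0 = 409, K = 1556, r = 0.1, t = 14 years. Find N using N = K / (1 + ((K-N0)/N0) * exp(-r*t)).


(K - N0)/N0 = (1556 - 409)/409 = 1147/409 = 2.80440
r*t = 0.1 * 14 = 1.4; exp(-1.4) = 0.246597
2.80440 * 0.246597 = 0.691557
1 + 0.691557 = 1.69156
N = 1556 / 1.69156 = 919.861 ≈ 920

920


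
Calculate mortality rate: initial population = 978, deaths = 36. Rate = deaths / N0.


Mortality rate = 36 / 978 = 0.036810 ≈ 0.0368

0.0368


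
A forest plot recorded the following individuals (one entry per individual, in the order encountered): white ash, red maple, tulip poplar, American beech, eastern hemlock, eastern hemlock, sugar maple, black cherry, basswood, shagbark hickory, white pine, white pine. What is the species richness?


Total individuals logged = 12
Distinct species (count of individuals): white ash (1), red maple (1), tulip poplar (1), American beech (1), eastern hemlock (2), sugar maple (1), black cherry (1), basswood (1), shagbark hickory (1), white pine (2)
Species richness = number of distinct species = 10

10


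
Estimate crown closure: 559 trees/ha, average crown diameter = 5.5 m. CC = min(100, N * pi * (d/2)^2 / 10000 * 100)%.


(d/2)^2 = (5.5/2)^2 = 2.75^2 = 7.5625
Crown area = 3.141593 * 7.5625 = 23.7583 m^2
N * area / 10000 * 100 = 559 * 23.7583 / 10000 * 100 = 132.809
CC = min(100, 132.809) = 100%

100%


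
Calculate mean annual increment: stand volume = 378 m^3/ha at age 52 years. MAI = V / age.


MAI = 378 / 52 = 7.2692 ≈ 7.27 m^3/ha/yr

7.27 m^3/ha/yr


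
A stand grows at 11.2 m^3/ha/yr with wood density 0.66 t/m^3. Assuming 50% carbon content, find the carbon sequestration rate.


C = 11.2 * 0.66 * 0.5 = 3.696 ≈ 3.70 t C/ha/yr

3.70 t C/ha/yr


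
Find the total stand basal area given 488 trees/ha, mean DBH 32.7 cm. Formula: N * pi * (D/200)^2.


(D/200)^2 = (32.7/200)^2 = 0.1635^2 = 0.02673225
Individual BA = 3.141593 * 0.02673225 = 0.0839818 m^2
Stand BA = 488 * 0.0839818 = 40.9831 ≈ 40.98 m^2/ha

40.98 m^2/ha


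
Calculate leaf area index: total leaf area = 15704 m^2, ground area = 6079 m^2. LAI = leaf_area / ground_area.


LAI = 15704 / 6079 = 2.5833 ≈ 2.58

2.58


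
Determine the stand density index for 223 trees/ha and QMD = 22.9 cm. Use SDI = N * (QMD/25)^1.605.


QMD/25 = 22.9/25 = 0.916
(0.916)^1.605 = exp(1.605 * ln(0.916)) = exp(1.605 * (-0.0877389)) = exp(-0.140821) = 0.868645
SDI = 223 * 0.868645 = 193.708 ≈ 194

194


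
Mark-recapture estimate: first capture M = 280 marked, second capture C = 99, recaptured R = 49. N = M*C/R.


N = M * C / R = 280 * 99 / 49 = 27720 / 49 = 565.71 ≈ 566

566 individuals


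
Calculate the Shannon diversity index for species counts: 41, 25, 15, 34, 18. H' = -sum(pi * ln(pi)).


Total N = 41 + 25 + 15 + 34 + 18 = 133
Per-species terms:
  p = 41/133 = 0.308271; ln(p) = -1.176776; p*ln(p) = 0.308271 * (-1.176776) = -0.362766
  p = 25/133 = 0.187970; ln(p) = -1.671473; p*ln(p) = 0.187970 * (-1.671473) = -0.314187
  p = 15/133 = 0.112782; ln(p) = -2.182299; p*ln(p) = 0.112782 * (-2.182299) = -0.246124
  p = 34/133 = 0.255639; ln(p) = -1.363989; p*ln(p) = 0.255639 * (-1.363989) = -0.348689
  p = 18/133 = 0.135338; ln(p) = -1.999980; p*ln(p) = 0.135338 * (-1.999980) = -0.270673
sum(p*ln(p)) = (-0.362766) + (-0.314187) + (-0.246124) + (-0.348689) + (-0.270673) = -1.542439
H' = -(-1.542439) = 1.542439 ≈ 1.5424

1.5424


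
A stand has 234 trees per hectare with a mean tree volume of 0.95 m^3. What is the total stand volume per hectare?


V_stand = 234 * 0.95 = 222.3 m^3/ha

222.3 m^3/ha


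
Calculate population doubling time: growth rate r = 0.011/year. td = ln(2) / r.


td = ln(2) / 0.011 = 0.693147 / 0.011 = 63.0134 ≈ 63.0 years

63.0 years


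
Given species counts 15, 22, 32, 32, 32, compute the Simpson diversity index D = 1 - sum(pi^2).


Total N = 15 + 22 + 32 + 32 + 32 = 133
Per-species terms:
  p = 15/133 = 0.112782; p^2 = 0.112782^2 = 0.012720
  p = 22/133 = 0.165414; p^2 = 0.165414^2 = 0.027362
  p = 32/133 = 0.240602; p^2 = 0.240602^2 = 0.057889
  p = 32/133 = 0.240602; p^2 = 0.240602^2 = 0.057889
  p = 32/133 = 0.240602; p^2 = 0.240602^2 = 0.057889
sum(p^2) = 0.012720 + 0.027362 + 0.057889 + 0.057889 + 0.057889 = 0.213749
D = 1 - 0.213749 = 0.786251 ≈ 0.7863

0.7863


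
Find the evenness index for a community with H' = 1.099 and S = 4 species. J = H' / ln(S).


ln(4) = 1.38629
J = H' / ln(S) = 1.099 / 1.38629 = 0.792763 ≈ 0.7928

0.7928


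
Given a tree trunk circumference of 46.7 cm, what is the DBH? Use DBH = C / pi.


DBH = C / pi = 46.7 / 3.141593 = 14.8651 ≈ 14.87 cm

14.87 cm


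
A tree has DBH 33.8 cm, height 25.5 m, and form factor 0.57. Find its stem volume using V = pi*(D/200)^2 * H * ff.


(D/200)^2 = (33.8/200)^2 = 0.169^2 = 0.028561
BA = 3.141593 * 0.028561 = 0.0897270 m^2
V = 0.0897270 * 25.5 * 0.57 = 1.30418 ≈ 1.304 m^3

1.304 m^3


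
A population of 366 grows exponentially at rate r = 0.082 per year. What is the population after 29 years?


r*t = 0.082 * 29 = 2.378
exp(2.378) = 10.7833
N = 366 * 10.7833 = 3946.69 ≈ 3947

3947


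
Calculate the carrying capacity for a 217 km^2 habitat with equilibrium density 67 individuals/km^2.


K = 67 * 217 = 14539 individuals

14539 individuals


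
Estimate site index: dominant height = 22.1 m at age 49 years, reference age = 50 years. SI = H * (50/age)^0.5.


50/49 = 1.02041
(1.02041)^0.5 = 1.01015
SI = 22.1 * 1.01015 = 22.3243 ≈ 22.3 m

22.3 m


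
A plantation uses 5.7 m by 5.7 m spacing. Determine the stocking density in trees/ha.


N = 10000 / 5.7^2 = 10000 / 32.49 = 307.787 ≈ 308 trees/ha

308 trees/ha


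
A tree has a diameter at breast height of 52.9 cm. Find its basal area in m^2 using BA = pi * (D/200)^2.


D/200 = 52.9/200 = 0.2645 m
(D/200)^2 = 0.2645^2 = 0.06996025
BA = 3.141593 * 0.06996025 = 0.219787 ≈ 0.2198 m^2

0.2198 m^2


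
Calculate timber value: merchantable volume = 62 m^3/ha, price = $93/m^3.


Value = 62 * 93 = $5766/ha

$5766/ha


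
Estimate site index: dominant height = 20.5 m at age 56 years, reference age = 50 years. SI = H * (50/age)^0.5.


50/56 = 0.892857
(0.892857)^0.5 = 0.944911
SI = 20.5 * 0.944911 = 19.3707 ≈ 19.4 m

19.4 m


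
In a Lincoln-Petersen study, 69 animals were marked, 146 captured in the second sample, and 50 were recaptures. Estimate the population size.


N = M * C / R = 69 * 146 / 50 = 10074 / 50 = 201.48 ≈ 201

201 individuals


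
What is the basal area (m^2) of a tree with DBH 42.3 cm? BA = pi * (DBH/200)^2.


D/200 = 42.3/200 = 0.2115 m
(D/200)^2 = 0.2115^2 = 0.04473225
BA = 3.141593 * 0.04473225 = 0.140531 ≈ 0.1405 m^2

0.1405 m^2


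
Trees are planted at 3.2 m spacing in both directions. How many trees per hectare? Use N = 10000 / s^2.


N = 10000 / 3.2^2 = 10000 / 10.24 = 976.563 ≈ 977 trees/ha

977 trees/ha


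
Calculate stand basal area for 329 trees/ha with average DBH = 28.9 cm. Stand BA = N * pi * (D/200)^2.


(D/200)^2 = (28.9/200)^2 = 0.1445^2 = 0.02088025
Individual BA = 3.141593 * 0.02088025 = 0.0655972 m^2
Stand BA = 329 * 0.0655972 = 21.5815 ≈ 21.58 m^2/ha

21.58 m^2/ha


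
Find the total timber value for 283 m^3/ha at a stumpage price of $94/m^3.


Value = 283 * 94 = $26602/ha

$26602/ha


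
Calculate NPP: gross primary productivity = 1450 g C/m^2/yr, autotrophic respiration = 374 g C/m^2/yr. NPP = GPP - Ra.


NPP = GPP - Ra = 1450 - 374 = 1076 g C/m^2/yr

1076 g C/m^2/yr


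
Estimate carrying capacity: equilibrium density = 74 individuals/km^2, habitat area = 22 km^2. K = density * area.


K = 74 * 22 = 1628 individuals

1628 individuals


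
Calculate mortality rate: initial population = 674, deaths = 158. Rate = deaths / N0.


Mortality rate = 158 / 674 = 0.234421 ≈ 0.2344

0.2344


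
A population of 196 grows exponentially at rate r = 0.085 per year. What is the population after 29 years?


r*t = 0.085 * 29 = 2.465
exp(2.465) = 11.7635
N = 196 * 11.7635 = 2305.65 ≈ 2306

2306


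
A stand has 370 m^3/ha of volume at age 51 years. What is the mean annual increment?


MAI = 370 / 51 = 7.2549 ≈ 7.25 m^3/ha/yr

7.25 m^3/ha/yr


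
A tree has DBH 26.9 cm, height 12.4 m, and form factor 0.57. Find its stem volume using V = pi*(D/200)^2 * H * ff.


(D/200)^2 = (26.9/200)^2 = 0.1345^2 = 0.01809025
BA = 3.141593 * 0.01809025 = 0.0568322 m^2
V = 0.0568322 * 12.4 * 0.57 = 0.401690 ≈ 0.402 m^3

0.402 m^3


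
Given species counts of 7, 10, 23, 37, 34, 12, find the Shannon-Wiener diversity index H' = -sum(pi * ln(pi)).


Total N = 7 + 10 + 23 + 37 + 34 + 12 = 123
Per-species terms:
  p = 7/123 = 0.056911; ln(p) = -2.866267; p*ln(p) = 0.056911 * (-2.866267) = -0.163122
  p = 10/123 = 0.081301; ln(p) = -2.509597; p*ln(p) = 0.081301 * (-2.509597) = -0.204033
  p = 23/123 = 0.186992; ln(p) = -1.676689; p*ln(p) = 0.186992 * (-1.676689) = -0.313527
  p = 37/123 = 0.300813; ln(p) = -1.201266; p*ln(p) = 0.300813 * (-1.201266) = -0.361356
  p = 34/123 = 0.276423; ln(p) = -1.285823; p*ln(p) = 0.276423 * (-1.285823) = -0.355431
  p = 12/123 = 0.097561; ln(p) = -2.327277; p*ln(p) = 0.097561 * (-2.327277) = -0.227051
sum(p*ln(p)) = (-0.163122) + (-0.204033) + (-0.313527) + (-0.361356) + (-0.355431) + (-0.227051) = -1.624520
H' = -(-1.624520) = 1.624520 ≈ 1.6245

1.6245


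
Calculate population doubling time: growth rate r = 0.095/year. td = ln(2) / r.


td = ln(2) / 0.095 = 0.693147 / 0.095 = 7.29628 ≈ 7.3 years

7.3 years


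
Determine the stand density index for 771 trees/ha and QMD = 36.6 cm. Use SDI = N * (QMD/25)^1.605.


QMD/25 = 36.6/25 = 1.464
(1.464)^1.605 = exp(1.605 * ln(1.464)) = exp(1.605 * 0.381172) = exp(0.611781) = 1.84371
SDI = 771 * 1.84371 = 1421.50 ≈ 1422

1422


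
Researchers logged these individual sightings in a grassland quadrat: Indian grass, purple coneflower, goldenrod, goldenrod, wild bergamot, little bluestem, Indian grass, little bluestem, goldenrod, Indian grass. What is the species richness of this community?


Total individuals logged = 10
Distinct species (count of individuals): Indian grass (3), purple coneflower (1), goldenrod (3), wild bergamot (1), little bluestem (2)
Species richness = number of distinct species = 5

5


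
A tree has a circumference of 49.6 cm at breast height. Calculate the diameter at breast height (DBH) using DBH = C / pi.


DBH = C / pi = 49.6 / 3.141593 = 15.7882 ≈ 15.79 cm

15.79 cm


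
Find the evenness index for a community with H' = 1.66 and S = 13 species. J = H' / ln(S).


ln(13) = 2.56495
J = H' / ln(S) = 1.66 / 2.56495 = 0.647186 ≈ 0.6472

0.6472


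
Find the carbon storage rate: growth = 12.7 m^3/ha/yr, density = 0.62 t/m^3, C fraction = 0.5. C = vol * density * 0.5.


C = 12.7 * 0.62 * 0.5 = 3.937 ≈ 3.94 t C/ha/yr

3.94 t C/ha/yr


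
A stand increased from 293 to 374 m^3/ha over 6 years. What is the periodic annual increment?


PAI = (V2 - V1) / period = (374 - 293) / 6 = 81 / 6 = 13.50 m^3/ha/yr

13.50 m^3/ha/yr


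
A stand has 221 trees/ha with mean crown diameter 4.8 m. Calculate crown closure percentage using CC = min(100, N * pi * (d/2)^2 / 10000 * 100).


(d/2)^2 = (4.8/2)^2 = 2.4^2 = 5.76
Crown area = 3.141593 * 5.76 = 18.0956 m^2
N * area / 10000 * 100 = 221 * 18.0956 / 10000 * 100 = 39.9913
CC = min(100, 39.9913) = 39.9913 ≈ 40.0%

40.0%


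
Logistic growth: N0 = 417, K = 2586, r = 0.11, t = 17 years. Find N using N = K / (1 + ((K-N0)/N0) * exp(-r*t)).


(K - N0)/N0 = (2586 - 417)/417 = 2169/417 = 5.20144
r*t = 0.11 * 17 = 1.87; exp(-1.87) = 0.154124
5.20144 * 0.154124 = 0.801667
1 + 0.801667 = 1.80167
N = 2586 / 1.80167 = 1435.33 ≈ 1435

1435


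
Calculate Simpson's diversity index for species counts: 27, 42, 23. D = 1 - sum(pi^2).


Total N = 27 + 42 + 23 = 92
Per-species terms:
  p = 27/92 = 0.293478; p^2 = 0.293478^2 = 0.086129
  p = 42/92 = 0.456522; p^2 = 0.456522^2 = 0.208412
  p = 23/92 = 0.250000; p^2 = 0.250000^2 = 0.062500
sum(p^2) = 0.086129 + 0.208412 + 0.062500 = 0.357041
D = 1 - 0.357041 = 0.642959 ≈ 0.6430

0.6430


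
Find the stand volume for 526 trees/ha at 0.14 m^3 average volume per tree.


V_stand = 526 * 0.14 = 73.64 ≈ 73.6 m^3/ha

73.6 m^3/ha


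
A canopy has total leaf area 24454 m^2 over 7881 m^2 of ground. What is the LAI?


LAI = 24454 / 7881 = 3.1029 ≈ 3.10

3.10


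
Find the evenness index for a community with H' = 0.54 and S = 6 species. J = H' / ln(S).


ln(6) = 1.79176
J = H' / ln(S) = 0.54 / 1.79176 = 0.301380 ≈ 0.3014

0.3014


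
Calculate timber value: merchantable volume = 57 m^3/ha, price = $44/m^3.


Value = 57 * 44 = $2508/ha

$2508/ha


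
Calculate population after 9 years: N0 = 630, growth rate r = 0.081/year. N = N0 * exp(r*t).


r*t = 0.081 * 9 = 0.729
exp(0.729) = 2.07301
N = 630 * 2.07301 = 1306.00 ≈ 1306

1306


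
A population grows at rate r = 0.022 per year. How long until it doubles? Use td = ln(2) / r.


td = ln(2) / 0.022 = 0.693147 / 0.022 = 31.5067 ≈ 31.5 years

31.5 years


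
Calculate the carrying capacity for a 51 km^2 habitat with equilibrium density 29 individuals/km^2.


K = 29 * 51 = 1479 individuals

1479 individuals


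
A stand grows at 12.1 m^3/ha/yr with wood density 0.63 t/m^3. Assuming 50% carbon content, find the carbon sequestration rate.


C = 12.1 * 0.63 * 0.5 = 3.8115 ≈ 3.81 t C/ha/yr

3.81 t C/ha/yr


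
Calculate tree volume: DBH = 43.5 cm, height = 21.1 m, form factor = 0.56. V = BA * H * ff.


(D/200)^2 = (43.5/200)^2 = 0.2175^2 = 0.04730625
BA = 3.141593 * 0.04730625 = 0.148617 m^2
V = 0.148617 * 21.1 * 0.56 = 1.75606 ≈ 1.756 m^3

1.756 m^3


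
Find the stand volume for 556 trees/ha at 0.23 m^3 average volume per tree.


V_stand = 556 * 0.23 = 127.88 ≈ 127.9 m^3/ha

127.9 m^3/ha


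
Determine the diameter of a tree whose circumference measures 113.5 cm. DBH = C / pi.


DBH = C / pi = 113.5 / 3.141593 = 36.1282 ≈ 36.13 cm

36.13 cm


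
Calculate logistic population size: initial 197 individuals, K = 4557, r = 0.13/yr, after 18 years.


(K - N0)/N0 = (4557 - 197)/197 = 4360/197 = 22.1320
r*t = 0.13 * 18 = 2.34; exp(-2.34) = 0.0963276
22.1320 * 0.0963276 = 2.13192
1 + 2.13192 = 3.13192
N = 4557 / 3.13192 = 1455.02 ≈ 1455

1455


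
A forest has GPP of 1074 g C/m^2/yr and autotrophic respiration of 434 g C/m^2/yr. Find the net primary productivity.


NPP = GPP - Ra = 1074 - 434 = 640 g C/m^2/yr

640 g C/m^2/yr


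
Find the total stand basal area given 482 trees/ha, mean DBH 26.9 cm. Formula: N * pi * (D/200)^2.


(D/200)^2 = (26.9/200)^2 = 0.1345^2 = 0.01809025
Individual BA = 3.141593 * 0.01809025 = 0.0568322 m^2
Stand BA = 482 * 0.0568322 = 27.3931 ≈ 27.39 m^2/ha

27.39 m^2/ha


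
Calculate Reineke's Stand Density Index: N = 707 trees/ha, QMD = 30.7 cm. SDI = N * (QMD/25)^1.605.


QMD/25 = 30.7/25 = 1.228
(1.228)^1.605 = exp(1.605 * ln(1.228)) = exp(1.605 * 0.205387) = exp(0.329646) = 1.39048
SDI = 707 * 1.39048 = 983.069 ≈ 983

983


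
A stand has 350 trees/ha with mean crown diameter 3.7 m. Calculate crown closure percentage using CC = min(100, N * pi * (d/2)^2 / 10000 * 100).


(d/2)^2 = (3.7/2)^2 = 1.85^2 = 3.4225
Crown area = 3.141593 * 3.4225 = 10.7521 m^2
N * area / 10000 * 100 = 350 * 10.7521 / 10000 * 100 = 37.6324
CC = min(100, 37.6324) = 37.6324 ≈ 37.6%

37.6%


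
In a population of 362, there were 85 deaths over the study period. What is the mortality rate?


Mortality rate = 85 / 362 = 0.234807 ≈ 0.2348

0.2348


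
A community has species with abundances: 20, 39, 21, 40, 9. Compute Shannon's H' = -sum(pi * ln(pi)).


Total N = 20 + 39 + 21 + 40 + 9 = 129
Per-species terms:
  p = 20/129 = 0.155039; ln(p) = -1.864079; p*ln(p) = 0.155039 * (-1.864079) = -0.289005
  p = 39/129 = 0.302326; ln(p) = -1.196249; p*ln(p) = 0.302326 * (-1.196249) = -0.361657
  p = 21/129 = 0.162791; ln(p) = -1.815288; p*ln(p) = 0.162791 * (-1.815288) = -0.295513
  p = 40/129 = 0.310078; ln(p) = -1.170931; p*ln(p) = 0.310078 * (-1.170931) = -0.363080
  p = 9/129 = 0.069767; ln(p) = -2.662594; p*ln(p) = 0.069767 * (-2.662594) = -0.185761
sum(p*ln(p)) = (-0.289005) + (-0.361657) + (-0.295513) + (-0.363080) + (-0.185761) = -1.495016
H' = -(-1.495016) = 1.495016 ≈ 1.4950

1.4950


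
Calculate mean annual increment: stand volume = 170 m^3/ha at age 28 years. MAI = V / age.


MAI = 170 / 28 = 6.0714 ≈ 6.07 m^3/ha/yr

6.07 m^3/ha/yr


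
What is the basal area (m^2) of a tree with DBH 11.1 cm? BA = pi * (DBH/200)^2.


D/200 = 11.1/200 = 0.0555 m
(D/200)^2 = 0.0555^2 = 0.00308025
BA = 3.141593 * 0.00308025 = 0.00967689 ≈ 0.0097 m^2

0.0097 m^2


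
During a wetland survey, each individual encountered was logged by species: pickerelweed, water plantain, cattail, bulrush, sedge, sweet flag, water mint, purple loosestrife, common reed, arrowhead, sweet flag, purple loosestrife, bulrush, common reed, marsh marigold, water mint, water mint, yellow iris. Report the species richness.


Total individuals logged = 18
Distinct species (count of individuals): pickerelweed (1), water plantain (1), cattail (1), bulrush (2), sedge (1), sweet flag (2), water mint (3), purple loosestrife (2), common reed (2), arrowhead (1), marsh marigold (1), yellow iris (1)
Species richness = number of distinct species = 12

12


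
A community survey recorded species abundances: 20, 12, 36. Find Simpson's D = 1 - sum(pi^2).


Total N = 20 + 12 + 36 = 68
Per-species terms:
  p = 20/68 = 0.294118; p^2 = 0.294118^2 = 0.086505
  p = 12/68 = 0.176471; p^2 = 0.176471^2 = 0.031142
  p = 36/68 = 0.529412; p^2 = 0.529412^2 = 0.280277
sum(p^2) = 0.086505 + 0.031142 + 0.280277 = 0.397924
D = 1 - 0.397924 = 0.602076 ≈ 0.6021

0.6021


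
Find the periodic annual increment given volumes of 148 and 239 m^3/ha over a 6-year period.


PAI = (V2 - V1) / period = (239 - 148) / 6 = 91 / 6 = 15.1667 ≈ 15.17 m^3/ha/yr

15.17 m^3/ha/yr


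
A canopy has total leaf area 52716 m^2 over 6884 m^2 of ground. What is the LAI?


LAI = 52716 / 6884 = 7.6578 ≈ 7.66

7.66


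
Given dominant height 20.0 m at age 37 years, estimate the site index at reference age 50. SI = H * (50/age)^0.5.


50/37 = 1.35135
(1.35135)^0.5 = 1.16248
SI = 20.0 * 1.16248 = 23.2496 ≈ 23.2 m

23.2 m


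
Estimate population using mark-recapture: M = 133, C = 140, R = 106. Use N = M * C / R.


N = M * C / R = 133 * 140 / 106 = 18620 / 106 = 175.66 ≈ 176

176 individuals


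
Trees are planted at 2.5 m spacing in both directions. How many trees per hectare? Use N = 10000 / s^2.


N = 10000 / 2.5^2 = 10000 / 6.25 = 1600.00 ≈ 1600 trees/ha

1600 trees/ha


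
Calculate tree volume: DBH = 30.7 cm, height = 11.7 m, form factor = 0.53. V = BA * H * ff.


(D/200)^2 = (30.7/200)^2 = 0.1535^2 = 0.02356225
BA = 3.141593 * 0.02356225 = 0.0740230 m^2
V = 0.0740230 * 11.7 * 0.53 = 0.459017 ≈ 0.459 m^3

0.459 m^3


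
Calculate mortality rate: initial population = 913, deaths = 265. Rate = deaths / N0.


Mortality rate = 265 / 913 = 0.290252 ≈ 0.2903

0.2903


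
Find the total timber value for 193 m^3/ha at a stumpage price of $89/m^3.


Value = 193 * 89 = $17177/ha

$17177/ha


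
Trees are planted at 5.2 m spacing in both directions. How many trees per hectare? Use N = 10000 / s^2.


N = 10000 / 5.2^2 = 10000 / 27.04 = 369.822 ≈ 370 trees/ha

370 trees/ha


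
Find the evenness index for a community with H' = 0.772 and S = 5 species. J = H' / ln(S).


ln(5) = 1.60944
J = H' / ln(S) = 0.772 / 1.60944 = 0.479670 ≈ 0.4797

0.4797


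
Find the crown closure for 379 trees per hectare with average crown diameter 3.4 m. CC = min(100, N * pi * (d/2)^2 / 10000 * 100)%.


(d/2)^2 = (3.4/2)^2 = 1.7^2 = 2.89
Crown area = 3.141593 * 2.89 = 9.07920 m^2
N * area / 10000 * 100 = 379 * 9.07920 / 10000 * 100 = 34.4102
CC = min(100, 34.4102) = 34.4102 ≈ 34.4%

34.4%


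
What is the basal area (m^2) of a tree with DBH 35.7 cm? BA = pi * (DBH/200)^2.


D/200 = 35.7/200 = 0.1785 m
(D/200)^2 = 0.1785^2 = 0.03186225
BA = 3.141593 * 0.03186225 = 0.100098 ≈ 0.1001 m^2

0.1001 m^2


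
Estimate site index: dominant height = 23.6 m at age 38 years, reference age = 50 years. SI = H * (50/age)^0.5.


50/38 = 1.31579
(1.31579)^0.5 = 1.14708
SI = 23.6 * 1.14708 = 27.0711 ≈ 27.1 m

27.1 m


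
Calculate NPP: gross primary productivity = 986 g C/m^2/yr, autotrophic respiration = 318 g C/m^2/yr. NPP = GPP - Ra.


NPP = GPP - Ra = 986 - 318 = 668 g C/m^2/yr

668 g C/m^2/yr


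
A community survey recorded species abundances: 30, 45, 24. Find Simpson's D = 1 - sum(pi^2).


Total N = 30 + 45 + 24 = 99
Per-species terms:
  p = 30/99 = 0.303030; p^2 = 0.303030^2 = 0.091827
  p = 45/99 = 0.454545; p^2 = 0.454545^2 = 0.206611
  p = 24/99 = 0.242424; p^2 = 0.242424^2 = 0.058769
sum(p^2) = 0.091827 + 0.206611 + 0.058769 = 0.357207
D = 1 - 0.357207 = 0.642793 ≈ 0.6428

0.6428


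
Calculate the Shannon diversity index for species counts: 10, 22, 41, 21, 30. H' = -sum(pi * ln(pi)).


Total N = 10 + 22 + 41 + 21 + 30 = 124
Per-species terms:
  p = 10/124 = 0.080645; ln(p) = -2.517698; p*ln(p) = 0.080645 * (-2.517698) = -0.203040
  p = 22/124 = 0.177419; ln(p) = -1.729241; p*ln(p) = 0.177419 * (-1.729241) = -0.306800
  p = 41/124 = 0.330645; ln(p) = -1.106710; p*ln(p) = 0.330645 * (-1.106710) = -0.365928
  p = 21/124 = 0.169355; ln(p) = -1.775758; p*ln(p) = 0.169355 * (-1.775758) = -0.300733
  p = 30/124 = 0.241935; ln(p) = -1.419086; p*ln(p) = 0.241935 * (-1.419086) = -0.343327
sum(p*ln(p)) = (-0.203040) + (-0.306800) + (-0.365928) + (-0.300733) + (-0.343327) = -1.519828
H' = -(-1.519828) = 1.519828 ≈ 1.5198

1.5198


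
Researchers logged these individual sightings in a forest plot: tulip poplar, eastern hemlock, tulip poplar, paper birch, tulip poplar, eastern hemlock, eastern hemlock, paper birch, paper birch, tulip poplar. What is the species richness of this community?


Total individuals logged = 10
Distinct species (count of individuals): tulip poplar (4), eastern hemlock (3), paper birch (3)
Species richness = number of distinct species = 3

3


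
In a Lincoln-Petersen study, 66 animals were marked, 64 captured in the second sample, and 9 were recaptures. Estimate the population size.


N = M * C / R = 66 * 64 / 9 = 4224 / 9 = 469.33 ≈ 469

469 individuals


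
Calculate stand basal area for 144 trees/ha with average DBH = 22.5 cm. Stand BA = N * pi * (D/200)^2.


(D/200)^2 = (22.5/200)^2 = 0.1125^2 = 0.01265625
Individual BA = 3.141593 * 0.01265625 = 0.0397608 m^2
Stand BA = 144 * 0.0397608 = 5.72556 ≈ 5.73 m^2/ha

5.73 m^2/ha


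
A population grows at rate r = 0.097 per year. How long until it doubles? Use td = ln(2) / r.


td = ln(2) / 0.097 = 0.693147 / 0.097 = 7.14585 ≈ 7.1 years

7.1 years
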